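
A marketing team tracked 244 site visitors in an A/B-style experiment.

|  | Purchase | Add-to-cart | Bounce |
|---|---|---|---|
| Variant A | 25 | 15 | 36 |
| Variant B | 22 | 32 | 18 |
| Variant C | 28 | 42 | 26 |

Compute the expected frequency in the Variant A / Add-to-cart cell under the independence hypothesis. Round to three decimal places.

Row total (Variant A) = 76; column total (Add-to-cart) = 89; grand total N = 244.
Expected count = (row total × column total) / N = 76 × 89 / 244 = 27.721.

27.721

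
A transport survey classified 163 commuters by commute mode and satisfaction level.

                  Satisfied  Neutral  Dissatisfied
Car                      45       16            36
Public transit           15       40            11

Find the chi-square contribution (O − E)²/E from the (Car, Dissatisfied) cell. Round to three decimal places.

2.306

Row total (Car) = 97; column total (Dissatisfied) = 47; N = 163.
Expected count E = 97 × 47 / 163 = 27.9693.
Contribution = (O − E)²/E = (36 − 27.9693)² / 27.9693 = 2.306.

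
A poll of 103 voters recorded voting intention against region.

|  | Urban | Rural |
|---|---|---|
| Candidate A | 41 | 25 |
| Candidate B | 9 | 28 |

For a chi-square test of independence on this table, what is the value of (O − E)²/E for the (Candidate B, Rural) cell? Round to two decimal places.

4.22

Row total (Candidate B) = 37; column total (Rural) = 53; N = 103.
Expected count E = 37 × 53 / 103 = 19.039.
Contribution = (O − E)²/E = (28 − 19.039)² / 19.039 = 4.22.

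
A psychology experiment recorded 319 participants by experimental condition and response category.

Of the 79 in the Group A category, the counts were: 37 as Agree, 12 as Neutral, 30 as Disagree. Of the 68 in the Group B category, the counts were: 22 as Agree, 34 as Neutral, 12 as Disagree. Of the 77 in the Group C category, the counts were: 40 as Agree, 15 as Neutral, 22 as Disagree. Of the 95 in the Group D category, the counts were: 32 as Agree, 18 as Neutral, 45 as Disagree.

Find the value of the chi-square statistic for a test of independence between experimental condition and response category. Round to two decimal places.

39.27

Row totals: 79, 68, 77, 95. Column totals: 131, 79, 109. Grand total N = 319.
Expected counts (row total × column total / N):
  Group A, Agree: 79×131/319 = 32.442
  Group A, Neutral: 79×79/319 = 19.564
  Group A, Disagree: 79×109/319 = 26.994
  Group B, Agree: 68×131/319 = 27.925
  Group B, Neutral: 68×79/319 = 16.840
  Group B, Disagree: 68×109/319 = 23.235
  Group C, Agree: 77×131/319 = 31.621
  Group C, Neutral: 77×79/319 = 19.069
  Group C, Disagree: 77×109/319 = 26.310
  Group D, Agree: 95×131/319 = 39.013
  Group D, Neutral: 95×79/319 = 23.527
  Group D, Disagree: 95×109/319 = 32.461
Contributions (O − E)²/E:
  (37 − 32.442)²/32.442 = 0.6404
  (12 − 19.564)²/19.564 = 2.9245
  (30 − 26.994)²/26.994 = 0.3347
  (22 − 27.925)²/27.925 = 1.2571
  (34 − 16.840)²/16.840 = 17.4861
  (12 − 23.235)²/23.235 = 5.4325
  (40 − 31.621)²/31.621 = 2.2203
  (15 − 19.069)²/19.069 = 0.8683
  (22 − 26.310)²/26.310 = 0.7060
  (32 − 39.013)²/39.013 = 1.2607
  (18 − 23.527)²/23.527 = 1.2984
  (45 − 32.461)²/32.461 = 4.8436
χ² = 0.6404 + 2.9245 + 0.3347 + 1.2571 + 17.4861 + 5.4325 + 2.2203 + 0.8683 + 0.7060 + 1.2607 + 1.2984 + 4.8436 = 39.27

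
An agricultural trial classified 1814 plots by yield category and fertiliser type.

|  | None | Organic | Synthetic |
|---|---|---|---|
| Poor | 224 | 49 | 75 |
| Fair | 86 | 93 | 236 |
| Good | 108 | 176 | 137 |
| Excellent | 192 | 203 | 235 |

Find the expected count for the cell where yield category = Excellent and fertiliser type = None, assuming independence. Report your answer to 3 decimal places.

Row total (Excellent) = 630; column total (None) = 610; grand total N = 1814.
Expected count = (row total × column total) / N = 630 × 610 / 1814 = 211.852.

211.852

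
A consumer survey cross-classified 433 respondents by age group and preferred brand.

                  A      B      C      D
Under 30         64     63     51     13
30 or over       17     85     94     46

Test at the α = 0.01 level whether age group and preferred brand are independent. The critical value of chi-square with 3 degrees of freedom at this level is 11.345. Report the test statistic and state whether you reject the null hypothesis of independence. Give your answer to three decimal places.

Row totals: 191, 242. Column totals: 81, 148, 145, 59. Grand total N = 433.
Expected counts (row total × column total / N):
  Under 30, A: 191×81/433 = 35.7298
  Under 30, B: 191×148/433 = 65.2841
  Under 30, C: 191×145/433 = 63.9607
  Under 30, D: 191×59/433 = 26.0254
  30 or over, A: 242×81/433 = 45.2702
  30 or over, B: 242×148/433 = 82.7159
  30 or over, C: 242×145/433 = 81.0393
  30 or over, D: 242×59/433 = 32.9746
Contributions (O − E)²/E:
  (64 − 35.7298)²/35.7298 = 22.3680
  (63 − 65.2841)²/65.2841 = 0.0799
  (51 − 63.9607)²/63.9607 = 2.6263
  (13 − 26.0254)²/26.0254 = 6.5191
  (17 − 45.2702)²/45.2702 = 17.6541
  (85 − 82.7159)²/82.7159 = 0.0631
  (94 − 81.0393)²/81.0393 = 2.0728
  (46 − 32.9746)²/32.9746 = 5.1452
χ² = 22.3680 + 0.0799 + 2.6263 + 6.5191 + 17.6541 + 0.0631 + 2.0728 + 5.1452 = 56.529
df = (2−1)(4−1) = 3. Since 56.529 > 11.345, reject the null hypothesis of independence at α = 0.01.

56.529; reject H₀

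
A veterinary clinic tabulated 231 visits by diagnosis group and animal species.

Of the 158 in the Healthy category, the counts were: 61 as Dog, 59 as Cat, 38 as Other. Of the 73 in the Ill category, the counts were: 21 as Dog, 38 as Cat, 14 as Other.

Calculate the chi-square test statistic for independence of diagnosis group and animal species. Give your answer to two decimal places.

Row totals: 158, 73. Column totals: 82, 97, 52. Grand total N = 231.
Expected counts (row total × column total / N):
  Healthy, Dog: 158×82/231 = 56.087
  Healthy, Cat: 158×97/231 = 66.346
  Healthy, Other: 158×52/231 = 35.567
  Ill, Dog: 73×82/231 = 25.913
  Ill, Cat: 73×97/231 = 30.654
  Ill, Other: 73×52/231 = 16.433
Contributions (O − E)²/E:
  (61 − 56.087)²/56.087 = 0.4304
  (59 − 66.346)²/66.346 = 0.8134
  (38 − 35.567)²/35.567 = 0.1664
  (21 − 25.913)²/25.913 = 0.9315
  (38 − 30.654)²/30.654 = 1.7604
  (14 − 16.433)²/16.433 = 0.3602
χ² = 0.4304 + 0.8134 + 0.1664 + 0.9315 + 1.7604 + 0.3602 = 4.46

4.46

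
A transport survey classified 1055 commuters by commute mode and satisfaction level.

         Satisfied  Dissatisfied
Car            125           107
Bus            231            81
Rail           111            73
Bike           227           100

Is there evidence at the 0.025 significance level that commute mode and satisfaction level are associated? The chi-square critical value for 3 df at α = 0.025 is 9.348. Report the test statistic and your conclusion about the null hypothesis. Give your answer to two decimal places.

28.41; reject H₀

Row totals: 232, 312, 184, 327. Column totals: 694, 361. Grand total N = 1055.
Expected counts (row total × column total / N):
  Car, Satisfied: 232×694/1055 = 152.614
  Car, Dissatisfied: 232×361/1055 = 79.386
  Bus, Satisfied: 312×694/1055 = 205.240
  Bus, Dissatisfied: 312×361/1055 = 106.760
  Rail, Satisfied: 184×694/1055 = 121.039
  Rail, Dissatisfied: 184×361/1055 = 62.961
  Bike, Satisfied: 327×694/1055 = 215.107
  Bike, Dissatisfied: 327×361/1055 = 111.893
Contributions (O − E)²/E:
  (125 − 152.614)²/152.614 = 4.9965
  (107 − 79.386)²/79.386 = 9.6054
  (231 − 205.240)²/205.240 = 3.2332
  (81 − 106.760)²/106.760 = 6.2156
  (111 − 121.039)²/121.039 = 0.8326
  (73 − 62.961)²/62.961 = 1.6007
  (227 − 215.107)²/215.107 = 0.6575
  (100 − 111.893)²/111.893 = 1.2641
χ² = 4.9965 + 9.6054 + 3.2332 + 6.2156 + 0.8326 + 1.6007 + 0.6575 + 1.2641 = 28.41
df = (4−1)(2−1) = 3. Since 28.41 > 9.348, reject the null hypothesis of independence at α = 0.025.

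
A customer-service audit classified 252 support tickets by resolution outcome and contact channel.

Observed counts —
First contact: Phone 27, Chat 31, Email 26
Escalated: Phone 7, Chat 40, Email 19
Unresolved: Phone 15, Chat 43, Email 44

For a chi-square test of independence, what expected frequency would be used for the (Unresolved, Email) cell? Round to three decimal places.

Row total (Unresolved) = 102; column total (Email) = 89; grand total N = 252.
Expected count = (row total × column total) / N = 102 × 89 / 252 = 36.024.

36.024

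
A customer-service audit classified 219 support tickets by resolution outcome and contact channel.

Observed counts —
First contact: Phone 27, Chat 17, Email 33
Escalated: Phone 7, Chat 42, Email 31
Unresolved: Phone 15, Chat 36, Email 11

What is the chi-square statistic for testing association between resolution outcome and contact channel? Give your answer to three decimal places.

Row totals: 77, 80, 62. Column totals: 49, 95, 75. Grand total N = 219.
Expected counts (row total × column total / N):
  First contact, Phone: 77×49/219 = 17.2283
  First contact, Chat: 77×95/219 = 33.4018
  First contact, Email: 77×75/219 = 26.3699
  Escalated, Phone: 80×49/219 = 17.8995
  Escalated, Chat: 80×95/219 = 34.7032
  Escalated, Email: 80×75/219 = 27.3973
  Unresolved, Phone: 62×49/219 = 13.8721
  Unresolved, Chat: 62×95/219 = 26.8950
  Unresolved, Email: 62×75/219 = 21.2329
Contributions (O − E)²/E:
  (27 − 17.2283)²/17.2283 = 5.5424
  (17 − 33.4018)²/33.4018 = 8.0540
  (33 − 26.3699)²/26.3699 = 1.6670
  (7 − 17.8995)²/17.8995 = 6.6370
  (42 − 34.7032)²/34.7032 = 1.5342
  (31 − 27.3973)²/27.3973 = 0.4737
  (15 − 13.8721)²/13.8721 = 0.0917
  (36 − 26.8950)²/26.8950 = 3.0824
  (11 − 21.2329)²/21.2329 = 4.9316
χ² = 5.5424 + 8.0540 + 1.6670 + 6.6370 + 1.5342 + 0.4737 + 0.0917 + 3.0824 + 4.9316 = 32.014

32.014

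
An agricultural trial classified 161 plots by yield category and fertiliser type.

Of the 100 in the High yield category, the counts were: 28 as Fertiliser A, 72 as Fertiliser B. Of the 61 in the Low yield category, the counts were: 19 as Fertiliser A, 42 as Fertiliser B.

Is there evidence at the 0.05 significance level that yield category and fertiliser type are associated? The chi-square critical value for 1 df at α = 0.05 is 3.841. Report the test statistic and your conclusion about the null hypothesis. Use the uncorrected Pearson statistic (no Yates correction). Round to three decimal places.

0.182; fail to reject H₀

Row totals: 100, 61. Column totals: 47, 114. Grand total N = 161.
Expected counts (row total × column total / N):
  High yield, Fertiliser A: 100×47/161 = 29.1925
  High yield, Fertiliser B: 100×114/161 = 70.8075
  Low yield, Fertiliser A: 61×47/161 = 17.8075
  Low yield, Fertiliser B: 61×114/161 = 43.1925
Contributions (O − E)²/E:
  (28 − 29.1925)²/29.1925 = 0.0487
  (72 − 70.8075)²/70.8075 = 0.0201
  (19 − 17.8075)²/17.8075 = 0.0799
  (42 − 43.1925)²/43.1925 = 0.0329
χ² = 0.0487 + 0.0201 + 0.0799 + 0.0329 = 0.182
df = (2−1)(2−1) = 1. Since 0.182 < 3.841, fail to reject the null hypothesis of independence at α = 0.05.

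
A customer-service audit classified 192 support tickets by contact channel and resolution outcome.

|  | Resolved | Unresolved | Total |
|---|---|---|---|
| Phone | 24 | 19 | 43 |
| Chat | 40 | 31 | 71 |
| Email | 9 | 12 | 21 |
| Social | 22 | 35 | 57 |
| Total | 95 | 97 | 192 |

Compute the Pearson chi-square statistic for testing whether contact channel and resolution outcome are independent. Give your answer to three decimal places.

Grand total N = 192.
Expected counts (row total × column total / N):
  Phone, Resolved: 43×95/192 = 21.27604
  Phone, Unresolved: 43×97/192 = 21.72396
  Chat, Resolved: 71×95/192 = 35.13021
  Chat, Unresolved: 71×97/192 = 35.86979
  Email, Resolved: 21×95/192 = 10.39062
  Email, Unresolved: 21×97/192 = 10.60938
  Social, Resolved: 57×95/192 = 28.20312
  Social, Unresolved: 57×97/192 = 28.79688
Contributions (O − E)²/E:
  (24 − 21.27604)²/21.27604 = 0.3487
  (19 − 21.72396)²/21.72396 = 0.3416
  (40 − 35.13021)²/35.13021 = 0.6751
  (31 − 35.86979)²/35.86979 = 0.6611
  (9 − 10.39062)²/10.39062 = 0.1861
  (12 − 10.60938)²/10.60938 = 0.1823
  (22 − 28.20312)²/28.20312 = 1.3643
  (35 − 28.79688)²/28.79688 = 1.3362
χ² = 0.3487 + 0.3416 + 0.6751 + 0.6611 + 0.1861 + 0.1823 + 1.3643 + 1.3362 = 5.095

5.095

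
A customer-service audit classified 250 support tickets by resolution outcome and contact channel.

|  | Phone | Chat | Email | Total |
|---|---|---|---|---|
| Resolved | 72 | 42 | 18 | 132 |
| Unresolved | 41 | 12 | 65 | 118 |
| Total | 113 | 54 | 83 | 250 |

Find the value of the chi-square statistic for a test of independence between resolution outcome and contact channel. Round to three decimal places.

51.162

Grand total N = 250.
Expected counts (row total × column total / N):
  Resolved, Phone: 132×113/250 = 59.6640
  Resolved, Chat: 132×54/250 = 28.5120
  Resolved, Email: 132×83/250 = 43.8240
  Unresolved, Phone: 118×113/250 = 53.3360
  Unresolved, Chat: 118×54/250 = 25.4880
  Unresolved, Email: 118×83/250 = 39.1760
Contributions (O − E)²/E:
  (72 − 59.6640)²/59.6640 = 2.5506
  (42 − 28.5120)²/28.5120 = 6.3807
  (18 − 43.8240)²/43.8240 = 15.2172
  (41 − 53.3360)²/53.3360 = 2.8532
  (12 − 25.4880)²/25.4880 = 7.1377
  (65 − 39.1760)²/39.1760 = 17.0226
χ² = 2.5506 + 6.3807 + 15.2172 + 2.8532 + 7.1377 + 17.0226 = 51.162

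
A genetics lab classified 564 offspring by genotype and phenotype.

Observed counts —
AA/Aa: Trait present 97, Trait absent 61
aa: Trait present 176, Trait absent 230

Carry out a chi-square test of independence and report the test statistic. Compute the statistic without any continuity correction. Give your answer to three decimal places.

14.825

Row totals: 158, 406. Column totals: 273, 291. Grand total N = 564.
Expected counts (row total × column total / N):
  AA/Aa, Trait present: 158×273/564 = 76.4787
  AA/Aa, Trait absent: 158×291/564 = 81.5213
  aa, Trait present: 406×273/564 = 196.5213
  aa, Trait absent: 406×291/564 = 209.4787
Contributions (O − E)²/E:
  (97 − 76.4787)²/76.4787 = 5.5064
  (61 − 81.5213)²/81.5213 = 5.1658
  (176 − 196.5213)²/196.5213 = 2.1429
  (230 − 209.4787)²/209.4787 = 2.0103
χ² = 5.5064 + 5.1658 + 2.1429 + 2.0103 = 14.825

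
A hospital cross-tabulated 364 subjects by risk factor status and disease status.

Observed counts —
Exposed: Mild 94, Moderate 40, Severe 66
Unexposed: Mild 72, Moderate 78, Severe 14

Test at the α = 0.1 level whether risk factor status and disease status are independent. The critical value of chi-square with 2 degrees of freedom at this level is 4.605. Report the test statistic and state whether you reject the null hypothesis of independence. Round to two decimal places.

45.84; reject H₀

Row totals: 200, 164. Column totals: 166, 118, 80. Grand total N = 364.
Expected counts (row total × column total / N):
  Exposed, Mild: 200×166/364 = 91.209
  Exposed, Moderate: 200×118/364 = 64.835
  Exposed, Severe: 200×80/364 = 43.956
  Unexposed, Mild: 164×166/364 = 74.791
  Unexposed, Moderate: 164×118/364 = 53.165
  Unexposed, Severe: 164×80/364 = 36.044
Contributions (O − E)²/E:
  (94 − 91.209)²/91.209 = 0.0854
  (40 − 64.835)²/64.835 = 9.5130
  (66 − 43.956)²/43.956 = 11.0551
  (72 − 74.791)²/74.791 = 0.1042
  (78 − 53.165)²/53.165 = 11.6012
  (14 − 36.044)²/36.044 = 13.4818
χ² = 0.0854 + 9.5130 + 11.0551 + 0.1042 + 11.6012 + 13.4818 = 45.84
df = (2−1)(3−1) = 2. Since 45.84 > 4.605, reject the null hypothesis of independence at α = 0.1.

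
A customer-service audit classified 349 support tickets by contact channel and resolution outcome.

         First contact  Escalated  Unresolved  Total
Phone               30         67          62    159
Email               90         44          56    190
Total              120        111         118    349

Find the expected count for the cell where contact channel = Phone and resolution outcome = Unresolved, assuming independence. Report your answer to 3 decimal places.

53.759

Row total (Phone) = 159; column total (Unresolved) = 118; grand total N = 349.
Expected count = (row total × column total) / N = 159 × 118 / 349 = 53.759.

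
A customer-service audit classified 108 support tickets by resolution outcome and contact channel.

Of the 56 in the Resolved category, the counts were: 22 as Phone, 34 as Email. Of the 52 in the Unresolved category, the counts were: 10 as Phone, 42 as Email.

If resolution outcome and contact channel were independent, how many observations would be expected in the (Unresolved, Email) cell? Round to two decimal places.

Row total (Unresolved) = 52; column total (Email) = 76; grand total N = 108.
Expected count = (row total × column total) / N = 52 × 76 / 108 = 36.59.

36.59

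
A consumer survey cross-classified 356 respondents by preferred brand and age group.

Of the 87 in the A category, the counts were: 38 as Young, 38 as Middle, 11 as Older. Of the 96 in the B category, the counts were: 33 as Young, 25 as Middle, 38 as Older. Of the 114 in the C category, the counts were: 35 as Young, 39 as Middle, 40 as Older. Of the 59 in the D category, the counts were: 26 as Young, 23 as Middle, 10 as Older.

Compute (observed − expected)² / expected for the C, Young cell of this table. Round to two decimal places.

1.25

Row total (C) = 114; column total (Young) = 132; N = 356.
Expected count E = 114 × 132 / 356 = 42.270.
Contribution = (O − E)²/E = (35 − 42.270)² / 42.270 = 1.25.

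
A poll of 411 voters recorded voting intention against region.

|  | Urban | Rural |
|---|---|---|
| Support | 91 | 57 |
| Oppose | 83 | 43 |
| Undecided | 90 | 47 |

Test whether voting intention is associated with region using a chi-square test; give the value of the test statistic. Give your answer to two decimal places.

Row totals: 148, 126, 137. Column totals: 264, 147. Grand total N = 411.
Expected counts (row total × column total / N):
  Support, Urban: 148×264/411 = 95.066
  Support, Rural: 148×147/411 = 52.934
  Oppose, Urban: 126×264/411 = 80.934
  Oppose, Rural: 126×147/411 = 45.066
  Undecided, Urban: 137×264/411 = 88.000
  Undecided, Rural: 137×147/411 = 49.000
Contributions (O − E)²/E:
  (91 − 95.066)²/95.066 = 0.1739
  (57 − 52.934)²/52.934 = 0.3123
  (83 − 80.934)²/80.934 = 0.0527
  (43 − 45.066)²/45.066 = 0.0947
  (90 − 88.000)²/88.000 = 0.0455
  (47 − 49.000)²/49.000 = 0.0816
χ² = 0.1739 + 0.3123 + 0.0527 + 0.0947 + 0.0455 + 0.0816 = 0.76

0.76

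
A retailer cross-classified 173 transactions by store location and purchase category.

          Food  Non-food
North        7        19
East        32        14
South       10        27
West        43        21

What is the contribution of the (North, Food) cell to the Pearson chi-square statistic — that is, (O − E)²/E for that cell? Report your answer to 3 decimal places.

3.370

Row total (North) = 26; column total (Food) = 92; N = 173.
Expected count E = 26 × 92 / 173 = 13.82659.
Contribution = (O − E)²/E = (7 − 13.82659)² / 13.82659 = 3.370.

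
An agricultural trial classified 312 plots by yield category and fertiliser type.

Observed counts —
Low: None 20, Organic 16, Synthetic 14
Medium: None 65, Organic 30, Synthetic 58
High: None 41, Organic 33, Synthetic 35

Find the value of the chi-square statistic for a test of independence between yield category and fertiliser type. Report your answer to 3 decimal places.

5.598

Row totals: 50, 153, 109. Column totals: 126, 79, 107. Grand total N = 312.
Expected counts (row total × column total / N):
  Low, None: 50×126/312 = 20.1923
  Low, Organic: 50×79/312 = 12.6603
  Low, Synthetic: 50×107/312 = 17.1474
  Medium, None: 153×126/312 = 61.7885
  Medium, Organic: 153×79/312 = 38.7404
  Medium, Synthetic: 153×107/312 = 52.4712
  High, None: 109×126/312 = 44.0192
  High, Organic: 109×79/312 = 27.5994
  High, Synthetic: 109×107/312 = 37.3814
Contributions (O − E)²/E:
  (20 − 20.1923)²/20.1923 = 0.0018
  (16 − 12.6603)²/12.6603 = 0.8810
  (14 − 17.1474)²/17.1474 = 0.5777
  (65 − 61.7885)²/61.7885 = 0.1669
  (30 − 38.7404)²/38.7404 = 1.9720
  (58 − 52.4712)²/52.4712 = 0.5826
  (41 − 44.0192)²/44.0192 = 0.2071
  (33 − 27.5994)²/27.5994 = 1.0568
  (35 − 37.3814)²/37.3814 = 0.1517
χ² = 0.0018 + 0.8810 + 0.5777 + 0.1669 + 1.9720 + 0.5826 + 0.2071 + 1.0568 + 0.1517 = 5.598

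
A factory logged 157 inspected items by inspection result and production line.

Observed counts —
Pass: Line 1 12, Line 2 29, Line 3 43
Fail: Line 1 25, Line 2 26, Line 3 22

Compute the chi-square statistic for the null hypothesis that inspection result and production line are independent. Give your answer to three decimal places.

10.798

Row totals: 84, 73. Column totals: 37, 55, 65. Grand total N = 157.
Expected counts (row total × column total / N):
  Pass, Line 1: 84×37/157 = 19.7962
  Pass, Line 2: 84×55/157 = 29.4268
  Pass, Line 3: 84×65/157 = 34.7771
  Fail, Line 1: 73×37/157 = 17.2038
  Fail, Line 2: 73×55/157 = 25.5732
  Fail, Line 3: 73×65/157 = 30.2229
Contributions (O − E)²/E:
  (12 − 19.7962)²/19.7962 = 3.0703
  (29 − 29.4268)²/29.4268 = 0.0062
  (43 − 34.7771)²/34.7771 = 1.9443
  (25 − 17.2038)²/17.2038 = 3.5330
  (26 − 25.5732)²/25.5732 = 0.0071
  (22 − 30.2229)²/30.2229 = 2.2372
χ² = 3.0703 + 0.0062 + 1.9443 + 3.5330 + 0.0071 + 2.2372 = 10.798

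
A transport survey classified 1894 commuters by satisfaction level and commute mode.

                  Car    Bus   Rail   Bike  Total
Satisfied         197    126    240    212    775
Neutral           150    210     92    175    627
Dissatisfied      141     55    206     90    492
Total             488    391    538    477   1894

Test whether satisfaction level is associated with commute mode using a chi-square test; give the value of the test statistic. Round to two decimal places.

168.57

Grand total N = 1894.
Expected counts (row total × column total / N):
  Satisfied, Car: 775×488/1894 = 199.683
  Satisfied, Bus: 775×391/1894 = 159.992
  Satisfied, Rail: 775×538/1894 = 220.143
  Satisfied, Bike: 775×477/1894 = 195.182
  Neutral, Car: 627×488/1894 = 161.550
  Neutral, Bus: 627×391/1894 = 129.439
  Neutral, Rail: 627×538/1894 = 178.102
  Neutral, Bike: 627×477/1894 = 157.909
  Dissatisfied, Car: 492×488/1894 = 126.767
  Dissatisfied, Bus: 492×391/1894 = 101.569
  Dissatisfied, Rail: 492×538/1894 = 139.755
  Dissatisfied, Bike: 492×477/1894 = 123.909
Contributions (O − E)²/E:
  (197 − 199.683)²/199.683 = 0.0360
  (126 − 159.992)²/159.992 = 7.2220
  (240 − 220.143)²/220.143 = 1.7911
  (212 − 195.182)²/195.182 = 1.4491
  (150 − 161.550)²/161.550 = 0.8258
  (210 − 129.439)²/129.439 = 50.1400
  (92 − 178.102)²/178.102 = 41.6253
  (175 − 157.909)²/157.909 = 1.8498
  (141 − 126.767)²/126.767 = 1.5980
  (55 − 101.569)²/101.569 = 21.3517
  (206 − 139.755)²/139.755 = 31.4007
  (90 − 123.909)²/123.909 = 9.2796
χ² = 0.0360 + 7.2220 + 1.7911 + 1.4491 + 0.8258 + 50.1400 + 41.6253 + 1.8498 + 1.5980 + 21.3517 + 31.4007 + 9.2796 = 168.57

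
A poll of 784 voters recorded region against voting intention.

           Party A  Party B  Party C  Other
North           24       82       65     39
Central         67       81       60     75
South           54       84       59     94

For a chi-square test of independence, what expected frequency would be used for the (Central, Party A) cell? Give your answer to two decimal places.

Row total (Central) = 283; column total (Party A) = 145; grand total N = 784.
Expected count = (row total × column total) / N = 283 × 145 / 784 = 52.34.

52.34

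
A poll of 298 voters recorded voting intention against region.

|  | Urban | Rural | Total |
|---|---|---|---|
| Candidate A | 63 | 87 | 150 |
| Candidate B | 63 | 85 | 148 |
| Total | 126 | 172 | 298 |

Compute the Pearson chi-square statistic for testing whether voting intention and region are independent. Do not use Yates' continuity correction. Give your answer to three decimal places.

0.010

Grand total N = 298.
Expected counts (row total × column total / N):
  Candidate A, Urban: 150×126/298 = 63.4228
  Candidate A, Rural: 150×172/298 = 86.5772
  Candidate B, Urban: 148×126/298 = 62.5772
  Candidate B, Rural: 148×172/298 = 85.4228
Contributions (O − E)²/E:
  (63 − 63.4228)²/63.4228 = 0.0028
  (87 − 86.5772)²/86.5772 = 0.0021
  (63 − 62.5772)²/62.5772 = 0.0029
  (85 − 85.4228)²/85.4228 = 0.0021
χ² = 0.0028 + 0.0021 + 0.0029 + 0.0021 = 0.010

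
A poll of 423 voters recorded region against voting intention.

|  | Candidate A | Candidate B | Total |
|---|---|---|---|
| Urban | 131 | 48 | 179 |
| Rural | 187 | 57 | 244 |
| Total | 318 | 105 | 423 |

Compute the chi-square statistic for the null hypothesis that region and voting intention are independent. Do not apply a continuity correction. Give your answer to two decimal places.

0.66

Grand total N = 423.
Expected counts (row total × column total / N):
  Urban, Candidate A: 179×318/423 = 134.567
  Urban, Candidate B: 179×105/423 = 44.433
  Rural, Candidate A: 244×318/423 = 183.433
  Rural, Candidate B: 244×105/423 = 60.567
Contributions (O − E)²/E:
  (131 − 134.567)²/134.567 = 0.0946
  (48 − 44.433)²/44.433 = 0.2864
  (187 − 183.433)²/183.433 = 0.0694
  (57 − 60.567)²/60.567 = 0.2101
χ² = 0.0946 + 0.2864 + 0.0694 + 0.2101 = 0.66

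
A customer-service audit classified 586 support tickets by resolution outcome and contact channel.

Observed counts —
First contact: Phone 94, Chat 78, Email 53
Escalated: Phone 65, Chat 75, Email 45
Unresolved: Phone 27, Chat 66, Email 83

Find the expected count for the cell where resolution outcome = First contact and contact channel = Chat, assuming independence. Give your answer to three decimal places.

Row total (First contact) = 225; column total (Chat) = 219; grand total N = 586.
Expected count = (row total × column total) / N = 225 × 219 / 586 = 84.087.

84.087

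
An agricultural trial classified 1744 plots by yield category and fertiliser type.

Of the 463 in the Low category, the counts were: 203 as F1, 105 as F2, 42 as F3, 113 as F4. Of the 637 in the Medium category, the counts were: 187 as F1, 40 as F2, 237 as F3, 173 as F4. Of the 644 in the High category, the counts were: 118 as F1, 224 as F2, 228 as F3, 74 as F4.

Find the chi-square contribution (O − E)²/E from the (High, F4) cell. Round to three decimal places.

Row total (High) = 644; column total (F4) = 360; N = 1744.
Expected count E = 644 × 360 / 1744 = 132.9358.
Contribution = (O − E)²/E = (74 − 132.9358)² / 132.9358 = 26.129.

26.129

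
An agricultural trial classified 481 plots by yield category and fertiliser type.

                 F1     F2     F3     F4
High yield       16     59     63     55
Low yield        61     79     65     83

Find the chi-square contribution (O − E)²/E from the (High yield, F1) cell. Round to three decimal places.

7.182

Row total (High yield) = 193; column total (F1) = 77; N = 481.
Expected count E = 193 × 77 / 481 = 30.8960.
Contribution = (O − E)²/E = (16 − 30.8960)² / 30.8960 = 7.182.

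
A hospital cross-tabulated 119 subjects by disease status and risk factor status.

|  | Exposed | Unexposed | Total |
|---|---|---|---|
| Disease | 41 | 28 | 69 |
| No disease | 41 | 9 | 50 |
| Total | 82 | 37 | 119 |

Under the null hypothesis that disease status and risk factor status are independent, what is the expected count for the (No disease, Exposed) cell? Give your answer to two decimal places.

34.45

Row total (No disease) = 50; column total (Exposed) = 82; grand total N = 119.
Expected count = (row total × column total) / N = 50 × 82 / 119 = 34.45.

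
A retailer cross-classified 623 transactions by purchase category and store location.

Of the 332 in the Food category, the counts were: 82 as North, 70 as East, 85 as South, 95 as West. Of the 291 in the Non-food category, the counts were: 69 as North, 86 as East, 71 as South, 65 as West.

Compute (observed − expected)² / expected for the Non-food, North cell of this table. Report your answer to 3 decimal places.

Row total (Non-food) = 291; column total (North) = 151; N = 623.
Expected count E = 291 × 151 / 623 = 70.5313.
Contribution = (O − E)²/E = (69 − 70.5313)² / 70.5313 = 0.033.

0.033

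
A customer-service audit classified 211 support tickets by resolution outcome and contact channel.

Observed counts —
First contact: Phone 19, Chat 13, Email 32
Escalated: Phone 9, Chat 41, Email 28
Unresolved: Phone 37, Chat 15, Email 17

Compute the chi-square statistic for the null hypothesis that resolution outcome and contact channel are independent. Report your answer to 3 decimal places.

Row totals: 64, 78, 69. Column totals: 65, 69, 77. Grand total N = 211.
Expected counts (row total × column total / N):
  First contact, Phone: 64×65/211 = 19.715640
  First contact, Chat: 64×69/211 = 20.928910
  First contact, Email: 64×77/211 = 23.355450
  Escalated, Phone: 78×65/211 = 24.028436
  Escalated, Chat: 78×69/211 = 25.507109
  Escalated, Email: 78×77/211 = 28.464455
  Unresolved, Phone: 69×65/211 = 21.255924
  Unresolved, Chat: 69×69/211 = 22.563981
  Unresolved, Email: 69×77/211 = 25.180095
Contributions (O − E)²/E:
  (19 − 19.715640)²/19.715640 = 0.0260
  (13 − 20.928910)²/20.928910 = 3.0039
  (32 − 23.355450)²/23.355450 = 3.1996
  (9 − 24.028436)²/24.028436 = 9.3994
  (41 − 25.507109)²/25.507109 = 9.4103
  (28 − 28.464455)²/28.464455 = 0.0076
  (37 − 21.255924)²/21.255924 = 11.6615
  (15 − 22.563981)²/22.563981 = 2.5356
  (17 − 25.180095)²/25.180095 = 2.6574
χ² = 0.0260 + 3.0039 + 3.1996 + 9.3994 + 9.4103 + 0.0076 + 11.6615 + 2.5356 + 2.6574 = 41.901

41.901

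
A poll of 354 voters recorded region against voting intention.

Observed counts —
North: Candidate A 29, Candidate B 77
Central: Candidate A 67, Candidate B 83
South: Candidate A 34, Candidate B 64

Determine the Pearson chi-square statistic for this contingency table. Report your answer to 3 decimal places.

Row totals: 106, 150, 98. Column totals: 130, 224. Grand total N = 354.
Expected counts (row total × column total / N):
  North, Candidate A: 106×130/354 = 38.9266
  North, Candidate B: 106×224/354 = 67.0734
  Central, Candidate A: 150×130/354 = 55.0847
  Central, Candidate B: 150×224/354 = 94.9153
  South, Candidate A: 98×130/354 = 35.9887
  South, Candidate B: 98×224/354 = 62.0113
Contributions (O − E)²/E:
  (29 − 38.9266)²/38.9266 = 2.5314
  (77 − 67.0734)²/67.0734 = 1.4691
  (67 − 55.0847)²/55.0847 = 2.5774
  (83 − 94.9153)²/94.9153 = 1.4958
  (34 − 35.9887)²/35.9887 = 0.1099
  (64 − 62.0113)²/62.0113 = 0.0638
χ² = 2.5314 + 1.4691 + 2.5774 + 1.4958 + 0.1099 + 0.0638 = 8.247

8.247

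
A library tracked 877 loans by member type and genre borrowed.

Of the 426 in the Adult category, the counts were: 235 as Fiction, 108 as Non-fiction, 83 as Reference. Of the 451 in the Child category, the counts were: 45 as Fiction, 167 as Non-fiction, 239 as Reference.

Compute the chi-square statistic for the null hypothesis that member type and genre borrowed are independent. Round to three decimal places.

216.628

Row totals: 426, 451. Column totals: 280, 275, 322. Grand total N = 877.
Expected counts (row total × column total / N):
  Adult, Fiction: 426×280/877 = 136.0091
  Adult, Non-fiction: 426×275/877 = 133.5804
  Adult, Reference: 426×322/877 = 156.4105
  Child, Fiction: 451×280/877 = 143.9909
  Child, Non-fiction: 451×275/877 = 141.4196
  Child, Reference: 451×322/877 = 165.5895
Contributions (O − E)²/E:
  (235 − 136.0091)²/136.0091 = 72.0481
  (108 − 133.5804)²/133.5804 = 4.8986
  (83 − 156.4105)²/156.4105 = 34.4549
  (45 − 143.9909)²/143.9909 = 68.0543
  (167 − 141.4196)²/141.4196 = 4.6271
  (239 − 165.5895)²/165.5895 = 32.5449
χ² = 72.0481 + 4.8986 + 34.4549 + 68.0543 + 4.6271 + 32.5449 = 216.628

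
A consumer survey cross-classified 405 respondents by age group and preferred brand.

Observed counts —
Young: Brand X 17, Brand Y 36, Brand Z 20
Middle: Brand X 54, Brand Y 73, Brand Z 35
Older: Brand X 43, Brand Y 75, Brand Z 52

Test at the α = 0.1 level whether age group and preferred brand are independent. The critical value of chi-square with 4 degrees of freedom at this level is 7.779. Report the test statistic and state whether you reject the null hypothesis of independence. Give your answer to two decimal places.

Row totals: 73, 162, 170. Column totals: 114, 184, 107. Grand total N = 405.
Expected counts (row total × column total / N):
  Young, Brand X: 73×114/405 = 20.548
  Young, Brand Y: 73×184/405 = 33.165
  Young, Brand Z: 73×107/405 = 19.286
  Middle, Brand X: 162×114/405 = 45.600
  Middle, Brand Y: 162×184/405 = 73.600
  Middle, Brand Z: 162×107/405 = 42.800
  Older, Brand X: 170×114/405 = 47.852
  Older, Brand Y: 170×184/405 = 77.235
  Older, Brand Z: 170×107/405 = 44.914
Contributions (O − E)²/E:
  (17 − 20.548)²/20.548 = 0.6126
  (36 − 33.165)²/33.165 = 0.2423
  (20 − 19.286)²/19.286 = 0.0264
  (54 − 45.600)²/45.600 = 1.5474
  (73 − 73.600)²/73.600 = 0.0049
  (35 − 42.800)²/42.800 = 1.4215
  (43 − 47.852)²/47.852 = 0.4920
  (75 − 77.235)²/77.235 = 0.0647
  (52 − 44.914)²/44.914 = 1.1179
χ² = 0.6126 + 0.2423 + 0.0264 + 1.5474 + 0.0049 + 1.4215 + 0.4920 + 0.0647 + 1.1179 = 5.53
df = (3−1)(3−1) = 4. Since 5.53 < 7.779, fail to reject the null hypothesis of independence at α = 0.1.

5.53; fail to reject H₀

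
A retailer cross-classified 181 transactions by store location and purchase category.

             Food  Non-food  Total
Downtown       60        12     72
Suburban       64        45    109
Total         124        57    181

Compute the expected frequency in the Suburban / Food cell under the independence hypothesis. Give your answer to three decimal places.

74.674

Row total (Suburban) = 109; column total (Food) = 124; grand total N = 181.
Expected count = (row total × column total) / N = 109 × 124 / 181 = 74.674.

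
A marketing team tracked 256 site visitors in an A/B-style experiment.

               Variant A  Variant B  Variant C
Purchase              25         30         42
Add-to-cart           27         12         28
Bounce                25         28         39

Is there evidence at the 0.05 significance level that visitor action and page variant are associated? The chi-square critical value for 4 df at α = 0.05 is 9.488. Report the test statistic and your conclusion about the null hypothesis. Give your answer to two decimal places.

6.16; fail to reject H₀

Row totals: 97, 67, 92. Column totals: 77, 70, 109. Grand total N = 256.
Expected counts (row total × column total / N):
  Purchase, Variant A: 97×77/256 = 29.176
  Purchase, Variant B: 97×70/256 = 26.523
  Purchase, Variant C: 97×109/256 = 41.301
  Add-to-cart, Variant A: 67×77/256 = 20.152
  Add-to-cart, Variant B: 67×70/256 = 18.320
  Add-to-cart, Variant C: 67×109/256 = 28.527
  Bounce, Variant A: 92×77/256 = 27.672
  Bounce, Variant B: 92×70/256 = 25.156
  Bounce, Variant C: 92×109/256 = 39.172
Contributions (O − E)²/E:
  (25 − 29.176)²/29.176 = 0.5977
  (30 − 26.523)²/26.523 = 0.4558
  (42 − 41.301)²/41.301 = 0.0118
  (27 − 20.152)²/20.152 = 2.3271
  (12 − 18.320)²/18.320 = 2.1803
  (28 − 28.527)²/28.527 = 0.0097
  (25 − 27.672)²/27.672 = 0.2580
  (28 − 25.156)²/25.156 = 0.3215
  (39 − 39.172)²/39.172 = 0.0008
χ² = 0.5977 + 0.4558 + 0.0118 + 2.3271 + 2.1803 + 0.0097 + 0.2580 + 0.3215 + 0.0008 = 6.16
df = (3−1)(3−1) = 4. Since 6.16 < 9.488, fail to reject the null hypothesis of independence at α = 0.05.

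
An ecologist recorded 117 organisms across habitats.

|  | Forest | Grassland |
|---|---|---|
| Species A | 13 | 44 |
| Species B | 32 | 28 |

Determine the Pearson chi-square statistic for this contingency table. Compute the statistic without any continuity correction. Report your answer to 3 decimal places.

11.508

Row totals: 57, 60. Column totals: 45, 72. Grand total N = 117.
Expected counts (row total × column total / N):
  Species A, Forest: 57×45/117 = 21.923077
  Species A, Grassland: 57×72/117 = 35.076923
  Species B, Forest: 60×45/117 = 23.076923
  Species B, Grassland: 60×72/117 = 36.923077
Contributions (O − E)²/E:
  (13 − 21.923077)²/21.923077 = 3.6318
  (44 − 35.076923)²/35.076923 = 2.2699
  (32 − 23.076923)²/23.076923 = 3.4503
  (28 − 36.923077)²/36.923077 = 2.1564
χ² = 3.6318 + 2.2699 + 3.4503 + 2.1564 = 11.508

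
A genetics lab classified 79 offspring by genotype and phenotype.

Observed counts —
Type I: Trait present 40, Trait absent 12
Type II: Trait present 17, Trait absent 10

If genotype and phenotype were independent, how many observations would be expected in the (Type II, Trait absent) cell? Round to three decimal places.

7.519

Row total (Type II) = 27; column total (Trait absent) = 22; grand total N = 79.
Expected count = (row total × column total) / N = 27 × 22 / 79 = 7.519.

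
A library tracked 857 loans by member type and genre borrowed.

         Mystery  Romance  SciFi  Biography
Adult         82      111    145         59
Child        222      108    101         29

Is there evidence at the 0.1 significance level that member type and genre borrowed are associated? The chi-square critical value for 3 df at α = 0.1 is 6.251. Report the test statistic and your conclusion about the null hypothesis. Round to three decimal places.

Row totals: 397, 460. Column totals: 304, 219, 246, 88. Grand total N = 857.
Expected counts (row total × column total / N):
  Adult, Mystery: 397×304/857 = 140.82614
  Adult, Romance: 397×219/857 = 101.45041
  Adult, SciFi: 397×246/857 = 113.95799
  Adult, Biography: 397×88/857 = 40.76546
  Child, Mystery: 460×304/857 = 163.17386
  Child, Romance: 460×219/857 = 117.54959
  Child, SciFi: 460×246/857 = 132.04201
  Child, Biography: 460×88/857 = 47.23454
Contributions (O − E)²/E:
  (82 − 140.82614)²/140.82614 = 24.5730
  (111 − 101.45041)²/101.45041 = 0.8989
  (145 − 113.95799)²/113.95799 = 8.4558
  (59 − 40.76546)²/40.76546 = 8.1564
  (222 − 163.17386)²/163.17386 = 21.2075
  (108 − 117.54959)²/117.54959 = 0.7758
  (101 − 132.04201)²/132.04201 = 7.2977
  (29 − 47.23454)²/47.23454 = 7.0393
χ² = 24.5730 + 0.8989 + 8.4558 + 8.1564 + 21.2075 + 0.7758 + 7.2977 + 7.0393 = 78.404
df = (2−1)(4−1) = 3. Since 78.404 > 6.251, reject the null hypothesis of independence at α = 0.1.

78.404; reject H₀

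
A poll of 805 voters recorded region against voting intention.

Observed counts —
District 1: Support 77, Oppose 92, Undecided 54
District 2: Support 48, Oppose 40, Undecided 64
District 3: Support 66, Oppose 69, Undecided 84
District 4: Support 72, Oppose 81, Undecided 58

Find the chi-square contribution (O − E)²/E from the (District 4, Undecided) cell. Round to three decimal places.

Row total (District 4) = 211; column total (Undecided) = 260; N = 805.
Expected count E = 211 × 260 / 805 = 68.1491.
Contribution = (O − E)²/E = (58 − 68.1491)² / 68.1491 = 1.511.

1.511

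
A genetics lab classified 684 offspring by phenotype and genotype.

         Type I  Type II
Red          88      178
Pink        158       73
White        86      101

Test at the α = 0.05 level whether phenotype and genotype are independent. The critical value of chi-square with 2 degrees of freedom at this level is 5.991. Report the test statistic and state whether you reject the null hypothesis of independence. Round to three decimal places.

62.400; reject H₀

Row totals: 266, 231, 187. Column totals: 332, 352. Grand total N = 684.
Expected counts (row total × column total / N):
  Red, Type I: 266×332/684 = 129.1111
  Red, Type II: 266×352/684 = 136.8889
  Pink, Type I: 231×332/684 = 112.1228
  Pink, Type II: 231×352/684 = 118.8772
  White, Type I: 187×332/684 = 90.7661
  White, Type II: 187×352/684 = 96.2339
Contributions (O − E)²/E:
  (88 − 129.1111)²/129.1111 = 13.0905
  (178 − 136.8889)²/136.8889 = 12.3467
  (158 − 112.1228)²/112.1228 = 18.7715
  (73 − 118.8772)²/118.8772 = 17.7050
  (86 − 90.7661)²/90.7661 = 0.2503
  (101 − 96.2339)²/96.2339 = 0.2360
χ² = 13.0905 + 12.3467 + 18.7715 + 17.7050 + 0.2503 + 0.2360 = 62.400
df = (3−1)(2−1) = 2. Since 62.400 > 5.991, reject the null hypothesis of independence at α = 0.05.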